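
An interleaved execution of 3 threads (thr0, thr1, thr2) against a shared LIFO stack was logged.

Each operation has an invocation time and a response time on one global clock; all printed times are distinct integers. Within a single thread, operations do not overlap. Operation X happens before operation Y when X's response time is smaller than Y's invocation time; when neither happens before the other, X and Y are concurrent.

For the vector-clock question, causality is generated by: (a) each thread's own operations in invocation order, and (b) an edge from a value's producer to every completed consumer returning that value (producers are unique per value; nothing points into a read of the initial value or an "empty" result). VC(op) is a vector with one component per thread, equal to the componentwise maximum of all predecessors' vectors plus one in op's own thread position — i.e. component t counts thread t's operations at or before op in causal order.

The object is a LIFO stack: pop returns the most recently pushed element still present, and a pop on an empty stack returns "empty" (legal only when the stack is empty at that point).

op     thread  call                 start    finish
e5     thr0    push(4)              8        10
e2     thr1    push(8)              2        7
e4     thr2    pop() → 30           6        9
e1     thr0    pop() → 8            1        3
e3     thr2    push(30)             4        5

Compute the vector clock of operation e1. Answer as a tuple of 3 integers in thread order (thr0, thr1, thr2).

no predecessors for e3 (invoked 4): thr2 increments from zero → (0, 0, 1)
no predecessors for e2 (invoked 2): thr1 increments from zero → (0, 1, 0)
e4 (invocation 6): componentwise max over VC(e3)=(0, 0, 1), +1 at thr2, giving (0, 0, 2)
e1 (invocation 1): componentwise max over VC(e2)=(0, 1, 0), +1 at thr0, giving (1, 1, 0)
e5 (invocation 8): componentwise max over VC(e1)=(1, 1, 0), +1 at thr0, giving (2, 1, 0)
target: VC(e1) = (1, 1, 0)

(1, 1, 0)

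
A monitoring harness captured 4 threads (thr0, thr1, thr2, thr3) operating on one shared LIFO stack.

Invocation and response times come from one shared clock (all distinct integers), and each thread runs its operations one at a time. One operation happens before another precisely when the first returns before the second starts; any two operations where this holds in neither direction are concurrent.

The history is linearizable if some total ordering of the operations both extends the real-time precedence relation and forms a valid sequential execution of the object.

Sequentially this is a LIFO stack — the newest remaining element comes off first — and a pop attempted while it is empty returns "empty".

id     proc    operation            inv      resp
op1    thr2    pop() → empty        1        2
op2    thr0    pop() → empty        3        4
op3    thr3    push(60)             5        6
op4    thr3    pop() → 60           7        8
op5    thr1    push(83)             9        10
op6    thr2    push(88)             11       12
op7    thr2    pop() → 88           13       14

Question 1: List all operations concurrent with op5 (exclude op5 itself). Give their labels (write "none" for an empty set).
none

overlap test against op5 [9,10]: concurrent iff the interval meets 9..10
op1 [1,2]: before
op2 [3,4]: before
op3 [5,6]: before
op4 [7,8]: before
op6 [11,12]: after
op7 [13,14]: after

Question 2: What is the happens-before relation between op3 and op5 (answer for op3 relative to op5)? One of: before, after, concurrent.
before

op3 spans [5,6], op5 spans [9,10]
resp(op3)=6 < inv(op5)=9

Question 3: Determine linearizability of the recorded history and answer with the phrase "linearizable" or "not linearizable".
linearizable

one valid linearization: op1, op2, op3, op4, op5, op6, op7
after step 1 (op1 pop() → empty): stack <>
after step 2 (op2 pop() → empty): stack <>
after step 3 (op3 push(60)): stack <60>
after step 4 (op4 pop() → 60): stack <>
after step 5 (op5 push(83)): stack <83>
after step 6 (op6 push(88)): stack <83,88>
after step 7 (op7 pop() → 88): stack <83>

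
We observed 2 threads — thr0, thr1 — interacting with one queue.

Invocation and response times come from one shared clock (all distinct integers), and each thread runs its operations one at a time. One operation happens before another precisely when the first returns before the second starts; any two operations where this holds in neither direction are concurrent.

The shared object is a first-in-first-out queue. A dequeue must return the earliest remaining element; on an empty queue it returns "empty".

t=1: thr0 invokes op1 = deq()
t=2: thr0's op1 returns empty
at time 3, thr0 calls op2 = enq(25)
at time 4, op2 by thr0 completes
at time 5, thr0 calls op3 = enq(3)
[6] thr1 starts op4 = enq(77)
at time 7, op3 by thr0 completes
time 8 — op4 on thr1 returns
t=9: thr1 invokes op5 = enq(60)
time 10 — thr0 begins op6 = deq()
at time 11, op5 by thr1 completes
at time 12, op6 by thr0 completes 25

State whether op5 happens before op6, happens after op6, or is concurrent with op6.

op5 spans [9,11], op6 spans [10,12]
the intervals overlap in both directions

concurrent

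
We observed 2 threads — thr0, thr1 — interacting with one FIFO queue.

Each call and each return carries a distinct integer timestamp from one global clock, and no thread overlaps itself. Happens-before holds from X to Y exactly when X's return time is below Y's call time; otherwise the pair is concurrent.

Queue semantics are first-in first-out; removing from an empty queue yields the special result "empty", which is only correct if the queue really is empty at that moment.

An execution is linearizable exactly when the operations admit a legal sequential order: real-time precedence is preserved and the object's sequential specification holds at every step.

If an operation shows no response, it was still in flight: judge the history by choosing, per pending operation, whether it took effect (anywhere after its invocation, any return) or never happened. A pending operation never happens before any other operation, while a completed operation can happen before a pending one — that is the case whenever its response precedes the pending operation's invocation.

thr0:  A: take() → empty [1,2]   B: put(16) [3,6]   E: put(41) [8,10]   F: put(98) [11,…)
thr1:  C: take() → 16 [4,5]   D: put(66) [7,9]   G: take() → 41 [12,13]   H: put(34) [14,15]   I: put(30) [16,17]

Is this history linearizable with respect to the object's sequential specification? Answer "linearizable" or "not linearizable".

linearizable

witness order: A, B, C, E, D, F, G, H, I
1. A take() → empty, leaving queue <>
2. B put(16), leaving queue <16>
3. C take() → 16, leaving queue <>
4. E put(41), leaving queue <41>
5. D put(66), leaving queue <41,66>
6. F put(98) (pending, included), leaving queue <41,66,98>
7. G take() → 41, leaving queue <66,98>
8. H put(34), leaving queue <66,98,34>
9. I put(30), leaving queue <66,98,34,30>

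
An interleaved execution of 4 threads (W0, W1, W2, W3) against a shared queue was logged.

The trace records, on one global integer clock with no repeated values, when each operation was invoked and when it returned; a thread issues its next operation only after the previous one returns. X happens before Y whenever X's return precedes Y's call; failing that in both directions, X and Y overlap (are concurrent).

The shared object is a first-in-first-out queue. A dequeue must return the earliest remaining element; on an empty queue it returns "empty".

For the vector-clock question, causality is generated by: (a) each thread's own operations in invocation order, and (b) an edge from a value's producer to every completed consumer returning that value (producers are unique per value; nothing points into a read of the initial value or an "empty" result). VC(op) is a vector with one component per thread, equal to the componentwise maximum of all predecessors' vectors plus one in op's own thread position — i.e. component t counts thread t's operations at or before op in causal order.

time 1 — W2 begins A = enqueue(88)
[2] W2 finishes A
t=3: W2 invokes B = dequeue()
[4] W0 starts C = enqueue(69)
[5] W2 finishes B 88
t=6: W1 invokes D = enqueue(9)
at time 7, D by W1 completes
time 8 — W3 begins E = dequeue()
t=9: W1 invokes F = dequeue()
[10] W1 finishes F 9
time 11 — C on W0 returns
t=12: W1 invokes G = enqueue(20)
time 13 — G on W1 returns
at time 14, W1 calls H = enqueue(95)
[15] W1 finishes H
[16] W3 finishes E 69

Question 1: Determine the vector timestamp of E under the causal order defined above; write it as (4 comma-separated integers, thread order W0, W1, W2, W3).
(1, 0, 0, 1)

VC(A, invoked at 1): no causal predecessors; +1 on W2 → (0, 0, 1, 0)
VC(D, invoked at 6): no causal predecessors; +1 on W1 → (0, 1, 0, 0)
VC(C, invoked at 4): no causal predecessors; +1 on W0 → (1, 0, 0, 0)
VC(B, invoked at 3): max of VC(A)=(0, 0, 1, 0), then +1 on thread W2 → (0, 0, 2, 0)
VC(F, invoked at 9): max of VC(D)=(0, 1, 0, 0), then +1 on thread W1 → (0, 2, 0, 0)
VC(E, invoked at 8): max of VC(C)=(1, 0, 0, 0), then +1 on thread W3 → (1, 0, 0, 1)
VC(G, invoked at 12): max of VC(F)=(0, 2, 0, 0), then +1 on thread W1 → (0, 3, 0, 0)
VC(H, invoked at 14): max of VC(G)=(0, 3, 0, 0), then +1 on thread W1 → (0, 4, 0, 0)
target: VC(E) = (1, 0, 0, 1)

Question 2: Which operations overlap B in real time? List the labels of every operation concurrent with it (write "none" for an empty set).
C

overlap test against B [3,5]: concurrent iff the interval meets 3..5
A [1,2]: before
C [4,11]: concurrent
D [6,7]: after
E [8,16]: after
F [9,10]: after
G [12,13]: after
H [14,15]: after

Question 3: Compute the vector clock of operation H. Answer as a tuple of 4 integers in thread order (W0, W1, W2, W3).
(0, 4, 0, 0)

root op A, invoked 1: fresh clock plus W2's own tick → (0, 0, 1, 0)
root op D, invoked 6: fresh clock plus W1's own tick → (0, 1, 0, 0)
root op C, invoked 4: fresh clock plus W0's own tick → (1, 0, 0, 0)
B (invocation 3): componentwise max over VC(A)=(0, 0, 1, 0), +1 at W2, giving (0, 0, 2, 0)
F (invocation 9): componentwise max over VC(D)=(0, 1, 0, 0), +1 at W1, giving (0, 2, 0, 0)
E (invocation 8): componentwise max over VC(C)=(1, 0, 0, 0), +1 at W3, giving (1, 0, 0, 1)
G (invocation 12): componentwise max over VC(F)=(0, 2, 0, 0), +1 at W1, giving (0, 3, 0, 0)
H (invocation 14): componentwise max over VC(G)=(0, 3, 0, 0), +1 at W1, giving (0, 4, 0, 0)
target: VC(H) = (0, 4, 0, 0)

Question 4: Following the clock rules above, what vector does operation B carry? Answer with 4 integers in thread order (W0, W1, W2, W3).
(0, 0, 2, 0)

invoked at 1, A has no predecessors; its own W2 bump gives (0, 0, 1, 0)
invoked at 6, D has no predecessors; its own W1 bump gives (0, 1, 0, 0)
invoked at 4, C has no predecessors; its own W0 bump gives (1, 0, 0, 0)
invoked at 3, B merges VC(A)=(0, 0, 1, 0) and bumps W2's slot → (0, 0, 2, 0)
invoked at 9, F merges VC(D)=(0, 1, 0, 0) and bumps W1's slot → (0, 2, 0, 0)
invoked at 8, E merges VC(C)=(1, 0, 0, 0) and bumps W3's slot → (1, 0, 0, 1)
invoked at 12, G merges VC(F)=(0, 2, 0, 0) and bumps W1's slot → (0, 3, 0, 0)
invoked at 14, H merges VC(G)=(0, 3, 0, 0) and bumps W1's slot → (0, 4, 0, 0)
target: VC(B) = (0, 0, 2, 0)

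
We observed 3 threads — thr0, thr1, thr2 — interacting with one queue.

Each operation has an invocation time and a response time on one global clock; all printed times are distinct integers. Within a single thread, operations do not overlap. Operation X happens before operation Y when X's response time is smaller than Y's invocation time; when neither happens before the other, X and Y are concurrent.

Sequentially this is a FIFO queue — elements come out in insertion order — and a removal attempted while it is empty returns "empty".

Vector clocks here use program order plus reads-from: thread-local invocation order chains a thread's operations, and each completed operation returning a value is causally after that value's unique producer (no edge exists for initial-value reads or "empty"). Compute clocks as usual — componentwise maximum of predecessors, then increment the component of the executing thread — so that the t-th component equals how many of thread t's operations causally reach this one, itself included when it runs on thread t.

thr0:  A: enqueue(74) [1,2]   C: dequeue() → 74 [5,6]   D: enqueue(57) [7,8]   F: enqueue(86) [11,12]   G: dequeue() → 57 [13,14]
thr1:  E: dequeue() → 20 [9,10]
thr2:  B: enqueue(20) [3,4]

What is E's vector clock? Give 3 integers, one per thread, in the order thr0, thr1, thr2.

(0, 1, 1)

no predecessors for B (invoked 3): thr2 increments from zero → (0, 0, 1)
no predecessors for A (invoked 1): thr0 increments from zero → (1, 0, 0)
E (invocation 9): componentwise max over VC(B)=(0, 0, 1), +1 at thr1, giving (0, 1, 1)
C (invocation 5): componentwise max over VC(A)=(1, 0, 0), +1 at thr0, giving (2, 0, 0)
D (invocation 7): componentwise max over VC(C)=(2, 0, 0), +1 at thr0, giving (3, 0, 0)
F (invocation 11): componentwise max over VC(D)=(3, 0, 0), +1 at thr0, giving (4, 0, 0)
G (invocation 13): componentwise max over VC(D)=(3, 0, 0), VC(F)=(4, 0, 0), +1 at thr0, giving (5, 0, 0)
target: VC(E) = (0, 1, 1)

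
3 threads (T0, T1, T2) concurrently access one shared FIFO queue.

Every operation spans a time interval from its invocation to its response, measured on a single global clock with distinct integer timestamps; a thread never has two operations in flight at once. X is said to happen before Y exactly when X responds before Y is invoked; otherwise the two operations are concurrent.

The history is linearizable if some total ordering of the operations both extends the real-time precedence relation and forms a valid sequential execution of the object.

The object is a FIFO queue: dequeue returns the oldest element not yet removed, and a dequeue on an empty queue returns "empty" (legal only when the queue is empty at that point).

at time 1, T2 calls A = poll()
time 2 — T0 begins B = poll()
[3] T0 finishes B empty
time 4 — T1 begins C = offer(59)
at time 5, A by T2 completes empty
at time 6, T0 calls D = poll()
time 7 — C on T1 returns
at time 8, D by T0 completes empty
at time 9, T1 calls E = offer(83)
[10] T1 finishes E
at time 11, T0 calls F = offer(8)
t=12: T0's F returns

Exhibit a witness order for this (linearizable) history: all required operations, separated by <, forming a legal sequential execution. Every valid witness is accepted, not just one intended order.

step 1: A poll() → empty — queue <>
step 2: B poll() → empty — queue <>
step 3: D poll() → empty — queue <>
step 4: C offer(59) — queue <59>
step 5: E offer(83) — queue <59,83>
step 6: F offer(8) — queue <59,83,8>

A < B < D < C < E < F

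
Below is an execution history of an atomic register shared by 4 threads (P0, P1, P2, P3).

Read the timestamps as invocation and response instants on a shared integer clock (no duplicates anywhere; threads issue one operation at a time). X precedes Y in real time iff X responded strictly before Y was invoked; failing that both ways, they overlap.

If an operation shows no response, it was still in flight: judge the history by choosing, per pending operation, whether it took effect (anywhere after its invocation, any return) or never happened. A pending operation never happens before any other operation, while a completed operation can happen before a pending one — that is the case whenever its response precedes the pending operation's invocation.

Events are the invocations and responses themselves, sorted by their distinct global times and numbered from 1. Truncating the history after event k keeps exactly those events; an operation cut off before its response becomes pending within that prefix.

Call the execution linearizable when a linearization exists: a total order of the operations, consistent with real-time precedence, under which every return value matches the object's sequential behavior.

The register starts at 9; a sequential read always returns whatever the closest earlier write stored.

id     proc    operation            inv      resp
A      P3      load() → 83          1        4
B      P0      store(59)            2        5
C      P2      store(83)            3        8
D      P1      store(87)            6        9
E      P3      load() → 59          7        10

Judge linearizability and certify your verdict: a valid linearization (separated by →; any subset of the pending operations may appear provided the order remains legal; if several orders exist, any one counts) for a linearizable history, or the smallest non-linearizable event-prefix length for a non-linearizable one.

step 1: C store(83) — value 83
step 2: A load() → 83 — value 83
step 3: B store(59) — value 59
step 4: E load() → 59 — value 59
step 5: D store(87) — value 87

linearizable — witness: C → A → B → E → D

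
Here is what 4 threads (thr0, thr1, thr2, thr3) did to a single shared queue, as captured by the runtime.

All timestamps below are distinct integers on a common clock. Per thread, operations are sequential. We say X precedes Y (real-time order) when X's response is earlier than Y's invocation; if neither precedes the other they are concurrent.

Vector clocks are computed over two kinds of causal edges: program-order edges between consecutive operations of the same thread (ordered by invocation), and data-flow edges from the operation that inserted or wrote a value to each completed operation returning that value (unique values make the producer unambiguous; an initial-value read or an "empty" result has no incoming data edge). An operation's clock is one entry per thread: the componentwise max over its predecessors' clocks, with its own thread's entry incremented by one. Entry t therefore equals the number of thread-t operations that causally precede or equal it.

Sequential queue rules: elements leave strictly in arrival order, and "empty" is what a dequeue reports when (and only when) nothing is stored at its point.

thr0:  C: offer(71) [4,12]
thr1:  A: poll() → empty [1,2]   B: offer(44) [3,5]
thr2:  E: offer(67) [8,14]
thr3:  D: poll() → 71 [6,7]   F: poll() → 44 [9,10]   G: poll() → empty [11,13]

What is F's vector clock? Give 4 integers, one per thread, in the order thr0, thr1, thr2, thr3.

(1, 2, 0, 2)

no predecessors for E (invoked 8): thr2 increments from zero → (0, 0, 1, 0)
no predecessors for A (invoked 1): thr1 increments from zero → (0, 1, 0, 0)
no predecessors for C (invoked 4): thr0 increments from zero → (1, 0, 0, 0)
B, invoked 3, takes VC(A)=(0, 1, 0, 0) under max, adds 1 for thr1 → (0, 2, 0, 0)
D, invoked 6, takes VC(C)=(1, 0, 0, 0) under max, adds 1 for thr3 → (1, 0, 0, 1)
F, invoked 9, takes VC(B)=(0, 2, 0, 0), VC(D)=(1, 0, 0, 1) under max, adds 1 for thr3 → (1, 2, 0, 2)
G, invoked 11, takes VC(F)=(1, 2, 0, 2) under max, adds 1 for thr3 → (1, 2, 0, 3)
target: VC(F) = (1, 2, 0, 2)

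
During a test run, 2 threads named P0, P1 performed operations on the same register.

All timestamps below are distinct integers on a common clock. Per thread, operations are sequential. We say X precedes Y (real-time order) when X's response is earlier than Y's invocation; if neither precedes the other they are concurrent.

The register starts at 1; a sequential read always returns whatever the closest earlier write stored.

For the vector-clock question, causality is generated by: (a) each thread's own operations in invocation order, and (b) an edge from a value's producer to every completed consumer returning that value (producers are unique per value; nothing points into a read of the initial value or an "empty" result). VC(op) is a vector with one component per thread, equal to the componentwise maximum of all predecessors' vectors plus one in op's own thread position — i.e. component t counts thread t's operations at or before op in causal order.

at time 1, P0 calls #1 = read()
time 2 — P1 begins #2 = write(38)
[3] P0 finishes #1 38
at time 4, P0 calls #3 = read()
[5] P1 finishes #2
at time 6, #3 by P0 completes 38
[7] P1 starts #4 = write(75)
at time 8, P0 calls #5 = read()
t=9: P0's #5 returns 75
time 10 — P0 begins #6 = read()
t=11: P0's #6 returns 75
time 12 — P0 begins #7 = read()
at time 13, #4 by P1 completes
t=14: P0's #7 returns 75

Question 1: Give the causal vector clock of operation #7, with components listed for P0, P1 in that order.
(5, 2)

root op #2, invoked 2: fresh clock plus P1's own tick → (0, 1)
from VC(#2)=(0, 1), #4 (invoked 7) maxes components and bumps P1 → (0, 2)
from VC(#2)=(0, 1), #1 (invoked 1) maxes components and bumps P0 → (1, 1)
from VC(#1)=(1, 1), VC(#2)=(0, 1), #3 (invoked 4) maxes components and bumps P0 → (2, 1)
from VC(#3)=(2, 1), VC(#4)=(0, 2), #5 (invoked 8) maxes components and bumps P0 → (3, 2)
from VC(#4)=(0, 2), VC(#5)=(3, 2), #6 (invoked 10) maxes components and bumps P0 → (4, 2)
from VC(#4)=(0, 2), VC(#6)=(4, 2), #7 (invoked 12) maxes components and bumps P0 → (5, 2)
target: VC(#7) = (5, 2)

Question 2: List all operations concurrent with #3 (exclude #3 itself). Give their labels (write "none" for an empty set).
#2

concurrent with #3 ([4,6]): every op whose interval crosses 4..6
#1 [1,3]: before
#2 [2,5]: concurrent
#4 [7,13]: after
#5 [8,9]: after
#6 [10,11]: after
#7 [12,14]: after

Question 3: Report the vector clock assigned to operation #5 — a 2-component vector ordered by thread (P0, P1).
(3, 2)

invoked at 2, #2 has no predecessors; its own P1 bump gives (0, 1)
invoked at 7, #4 merges VC(#2)=(0, 1) and bumps P1's slot → (0, 2)
invoked at 1, #1 merges VC(#2)=(0, 1) and bumps P0's slot → (1, 1)
invoked at 4, #3 merges VC(#1)=(1, 1), VC(#2)=(0, 1) and bumps P0's slot → (2, 1)
invoked at 8, #5 merges VC(#3)=(2, 1), VC(#4)=(0, 2) and bumps P0's slot → (3, 2)
invoked at 10, #6 merges VC(#4)=(0, 2), VC(#5)=(3, 2) and bumps P0's slot → (4, 2)
invoked at 12, #7 merges VC(#4)=(0, 2), VC(#6)=(4, 2) and bumps P0's slot → (5, 2)
target: VC(#5) = (3, 2)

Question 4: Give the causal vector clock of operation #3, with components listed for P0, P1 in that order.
(2, 1)

VC(#2, invoked at 2): no causal predecessors; +1 on P1 → (0, 1)
#4 (invocation 7): componentwise max over VC(#2)=(0, 1), +1 at P1, giving (0, 2)
#1 (invocation 1): componentwise max over VC(#2)=(0, 1), +1 at P0, giving (1, 1)
#3 (invocation 4): componentwise max over VC(#1)=(1, 1), VC(#2)=(0, 1), +1 at P0, giving (2, 1)
#5 (invocation 8): componentwise max over VC(#3)=(2, 1), VC(#4)=(0, 2), +1 at P0, giving (3, 2)
#6 (invocation 10): componentwise max over VC(#4)=(0, 2), VC(#5)=(3, 2), +1 at P0, giving (4, 2)
#7 (invocation 12): componentwise max over VC(#4)=(0, 2), VC(#6)=(4, 2), +1 at P0, giving (5, 2)
target: VC(#3) = (2, 1)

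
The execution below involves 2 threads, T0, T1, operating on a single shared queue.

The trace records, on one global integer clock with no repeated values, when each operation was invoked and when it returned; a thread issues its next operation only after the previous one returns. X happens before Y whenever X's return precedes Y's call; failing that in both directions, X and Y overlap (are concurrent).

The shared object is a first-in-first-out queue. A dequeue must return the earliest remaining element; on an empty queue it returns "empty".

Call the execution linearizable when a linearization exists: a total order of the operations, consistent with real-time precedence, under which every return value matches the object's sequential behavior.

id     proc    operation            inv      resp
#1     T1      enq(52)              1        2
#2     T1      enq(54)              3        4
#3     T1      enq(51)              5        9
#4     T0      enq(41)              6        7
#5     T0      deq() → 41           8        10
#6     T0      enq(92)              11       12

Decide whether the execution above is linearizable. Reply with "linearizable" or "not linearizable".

not linearizable

already the first 10 events (up to #5's response at time 10) admit no linearization; the first 9 still do
5 completed operations, 3 real-time-consistent orders — every queue replay fails
for example #1, #2, #3, #4, #5 fails at step 5: #5 deq() → 41 is not legal there
for example #1, #2, #4, #3, #5 fails at step 5: #5 deq() → 41 is not legal there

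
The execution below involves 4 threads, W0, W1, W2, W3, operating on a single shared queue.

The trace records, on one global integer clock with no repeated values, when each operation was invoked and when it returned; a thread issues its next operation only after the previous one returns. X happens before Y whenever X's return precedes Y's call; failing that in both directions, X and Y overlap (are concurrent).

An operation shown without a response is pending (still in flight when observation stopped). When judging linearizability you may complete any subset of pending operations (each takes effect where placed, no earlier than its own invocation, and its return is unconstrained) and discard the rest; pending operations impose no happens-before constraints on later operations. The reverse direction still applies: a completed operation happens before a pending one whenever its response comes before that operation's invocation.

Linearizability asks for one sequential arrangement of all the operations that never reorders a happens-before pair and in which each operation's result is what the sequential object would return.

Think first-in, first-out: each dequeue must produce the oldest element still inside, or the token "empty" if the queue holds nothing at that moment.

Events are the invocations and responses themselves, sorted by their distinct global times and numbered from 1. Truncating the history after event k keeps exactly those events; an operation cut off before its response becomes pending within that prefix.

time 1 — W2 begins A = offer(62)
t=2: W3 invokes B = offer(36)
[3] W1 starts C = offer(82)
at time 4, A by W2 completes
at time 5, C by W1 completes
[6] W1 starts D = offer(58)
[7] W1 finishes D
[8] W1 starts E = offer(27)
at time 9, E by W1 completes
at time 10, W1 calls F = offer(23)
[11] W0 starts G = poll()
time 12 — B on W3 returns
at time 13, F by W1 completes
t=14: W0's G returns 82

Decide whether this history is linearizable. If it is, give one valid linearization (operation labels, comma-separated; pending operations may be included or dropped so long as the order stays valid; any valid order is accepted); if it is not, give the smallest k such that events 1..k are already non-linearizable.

linearizable — witness: C, A, B, D, E, F, G

step 1: C offer(82) — queue <82>
step 2: A offer(62) — queue <82,62>
step 3: B offer(36) — queue <82,62,36>
step 4: D offer(58) — queue <82,62,36,58>
step 5: E offer(27) — queue <82,62,36,58,27>
step 6: F offer(23) — queue <82,62,36,58,27,23>
step 7: G poll() → 82 — queue <62,36,58,27,23>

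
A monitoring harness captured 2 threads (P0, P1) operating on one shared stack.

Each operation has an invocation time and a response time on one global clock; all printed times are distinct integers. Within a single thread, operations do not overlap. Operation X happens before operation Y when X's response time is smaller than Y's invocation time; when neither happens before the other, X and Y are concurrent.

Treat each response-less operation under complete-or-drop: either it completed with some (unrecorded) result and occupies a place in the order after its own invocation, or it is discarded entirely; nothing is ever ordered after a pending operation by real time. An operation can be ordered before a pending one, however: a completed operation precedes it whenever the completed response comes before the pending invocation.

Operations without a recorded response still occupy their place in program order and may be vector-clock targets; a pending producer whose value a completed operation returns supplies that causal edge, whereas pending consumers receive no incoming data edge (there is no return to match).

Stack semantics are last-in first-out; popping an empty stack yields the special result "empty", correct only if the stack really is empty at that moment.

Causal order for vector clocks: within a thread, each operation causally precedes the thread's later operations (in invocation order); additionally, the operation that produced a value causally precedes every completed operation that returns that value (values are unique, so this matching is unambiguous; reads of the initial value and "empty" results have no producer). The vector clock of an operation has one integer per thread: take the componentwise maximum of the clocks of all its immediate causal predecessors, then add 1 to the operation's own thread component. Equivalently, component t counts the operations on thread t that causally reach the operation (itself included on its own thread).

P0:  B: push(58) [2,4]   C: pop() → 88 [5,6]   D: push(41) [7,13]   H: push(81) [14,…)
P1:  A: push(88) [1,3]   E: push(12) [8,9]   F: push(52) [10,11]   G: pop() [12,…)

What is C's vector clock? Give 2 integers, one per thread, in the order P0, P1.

(2, 1)

A (invocation 1): nothing precedes it; P1's component alone gives (0, 1)
B (invocation 2): nothing precedes it; P0's component alone gives (1, 0)
merge at E (invoked 8): VC(A)=(0, 1), own-thread bump on P1 → (0, 2)
merge at F (invoked 10): VC(E)=(0, 2), own-thread bump on P1 → (0, 3)
merge at C (invoked 5): VC(A)=(0, 1), VC(B)=(1, 0), own-thread bump on P0 → (2, 1)
merge at G (invoked 12): VC(F)=(0, 3), own-thread bump on P1 → (0, 4)
merge at D (invoked 7): VC(C)=(2, 1), own-thread bump on P0 → (3, 1)
merge at H (invoked 14): VC(D)=(3, 1), own-thread bump on P0 → (4, 1)
target: VC(C) = (2, 1)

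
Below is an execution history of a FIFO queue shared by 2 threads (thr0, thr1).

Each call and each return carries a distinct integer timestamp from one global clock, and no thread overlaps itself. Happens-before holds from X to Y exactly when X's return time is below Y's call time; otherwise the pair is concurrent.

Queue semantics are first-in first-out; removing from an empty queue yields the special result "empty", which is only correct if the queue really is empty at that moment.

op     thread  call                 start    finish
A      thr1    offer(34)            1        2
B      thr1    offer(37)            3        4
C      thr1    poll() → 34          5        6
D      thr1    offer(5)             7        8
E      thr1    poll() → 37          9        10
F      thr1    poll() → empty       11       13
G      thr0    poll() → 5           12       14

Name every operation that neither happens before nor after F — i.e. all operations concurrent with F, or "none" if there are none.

G

F runs from 11 to 13; window-overlapping ops are concurrent
A [1,2]: before
B [3,4]: before
C [5,6]: before
D [7,8]: before
E [9,10]: before
G [12,14]: concurrent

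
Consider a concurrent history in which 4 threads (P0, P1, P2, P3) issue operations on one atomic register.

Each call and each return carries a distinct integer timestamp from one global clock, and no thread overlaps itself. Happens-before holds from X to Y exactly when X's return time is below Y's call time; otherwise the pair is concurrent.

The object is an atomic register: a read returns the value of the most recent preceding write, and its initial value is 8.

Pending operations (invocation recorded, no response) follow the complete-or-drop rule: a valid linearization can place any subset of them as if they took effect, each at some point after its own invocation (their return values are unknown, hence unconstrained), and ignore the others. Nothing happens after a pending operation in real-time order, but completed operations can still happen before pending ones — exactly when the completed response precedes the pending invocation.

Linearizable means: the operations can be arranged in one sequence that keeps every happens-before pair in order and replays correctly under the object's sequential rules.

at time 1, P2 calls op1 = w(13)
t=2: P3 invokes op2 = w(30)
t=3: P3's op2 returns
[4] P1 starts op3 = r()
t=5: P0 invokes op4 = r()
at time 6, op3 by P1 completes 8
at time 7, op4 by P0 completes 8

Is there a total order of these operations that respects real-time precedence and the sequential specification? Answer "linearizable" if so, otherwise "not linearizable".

already the first 6 events (up to op3's response at time 6) admit no linearization; the first 5 still do
exhaustive check: the 2 completed atomic register ops admit one real-time order; illegal
no completion choice of the 2 pending operations (op1, op4) rescues it — every subset was tried
take op2, op3 (pending dropped): step 2 already fails, because op3 r() → 8 cannot occur there

not linearizable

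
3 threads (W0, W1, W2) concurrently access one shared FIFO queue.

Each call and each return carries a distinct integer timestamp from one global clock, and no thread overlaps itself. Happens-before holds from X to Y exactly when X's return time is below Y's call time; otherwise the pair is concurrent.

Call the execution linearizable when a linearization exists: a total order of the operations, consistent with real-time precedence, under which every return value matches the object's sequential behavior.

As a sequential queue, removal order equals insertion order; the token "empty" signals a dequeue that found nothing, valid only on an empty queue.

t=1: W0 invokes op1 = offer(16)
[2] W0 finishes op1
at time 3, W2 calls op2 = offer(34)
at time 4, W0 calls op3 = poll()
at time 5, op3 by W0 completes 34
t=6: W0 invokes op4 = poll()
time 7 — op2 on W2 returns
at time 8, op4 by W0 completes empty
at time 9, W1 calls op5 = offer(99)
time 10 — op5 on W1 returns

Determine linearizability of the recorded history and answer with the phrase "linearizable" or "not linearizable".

through event 4 a valid linearization exists; event 5 (op3 responding at time 5) ends that
the completed operations (2 total) allow one real-time order; the FIFO queue replay rejects it
including or dropping the 1 pending operation (op2) in any combination fails
take op1, op3 (pending dropped): step 2 already fails, because op3 poll() → 34 cannot occur there

not linearizable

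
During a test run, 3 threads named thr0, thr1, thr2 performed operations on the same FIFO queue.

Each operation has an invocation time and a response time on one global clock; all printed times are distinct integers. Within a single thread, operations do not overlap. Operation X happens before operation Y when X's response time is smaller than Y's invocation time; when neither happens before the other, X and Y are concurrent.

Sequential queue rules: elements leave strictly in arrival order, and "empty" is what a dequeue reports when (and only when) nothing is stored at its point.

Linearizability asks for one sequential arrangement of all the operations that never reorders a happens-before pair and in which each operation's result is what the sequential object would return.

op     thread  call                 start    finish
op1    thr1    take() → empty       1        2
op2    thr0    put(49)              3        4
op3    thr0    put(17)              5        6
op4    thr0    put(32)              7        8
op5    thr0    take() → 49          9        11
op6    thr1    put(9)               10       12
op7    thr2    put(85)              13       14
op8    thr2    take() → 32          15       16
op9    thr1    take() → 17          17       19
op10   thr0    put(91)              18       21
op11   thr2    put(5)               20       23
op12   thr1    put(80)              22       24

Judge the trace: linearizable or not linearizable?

not linearizable

the violation lands at event 16, op8's response at time 16: events 1..15 linearize, events 1..16 do not
all 2 real-time-respecting orders fail — 8 completed FIFO queue operations, no legal replay
e.g. op1, op2, op3, op4, op5, op6, op7, op8: illegal at step 8, since op8 take() → 32 cannot apply there
e.g. op1, op2, op3, op4, op6, op5, op7, op8: illegal at step 8, since op8 take() → 32 cannot apply there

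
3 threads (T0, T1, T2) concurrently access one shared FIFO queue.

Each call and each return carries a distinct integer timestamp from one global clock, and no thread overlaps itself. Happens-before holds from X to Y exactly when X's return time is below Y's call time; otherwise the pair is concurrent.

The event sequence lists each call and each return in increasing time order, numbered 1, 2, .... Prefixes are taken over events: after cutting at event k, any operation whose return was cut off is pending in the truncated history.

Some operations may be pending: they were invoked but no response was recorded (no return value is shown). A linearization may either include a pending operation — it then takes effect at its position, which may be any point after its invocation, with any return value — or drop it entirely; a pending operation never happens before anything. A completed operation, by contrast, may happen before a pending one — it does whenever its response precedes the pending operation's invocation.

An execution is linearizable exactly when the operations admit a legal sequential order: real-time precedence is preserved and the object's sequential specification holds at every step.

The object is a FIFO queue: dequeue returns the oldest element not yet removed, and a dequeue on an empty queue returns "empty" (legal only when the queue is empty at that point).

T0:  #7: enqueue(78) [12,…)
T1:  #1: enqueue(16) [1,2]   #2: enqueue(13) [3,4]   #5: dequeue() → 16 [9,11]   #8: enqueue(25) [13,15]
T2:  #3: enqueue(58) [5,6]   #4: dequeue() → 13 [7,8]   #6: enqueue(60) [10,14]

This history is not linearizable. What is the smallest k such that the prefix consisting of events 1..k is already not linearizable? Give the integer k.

8

events 1..7 are still linearizable — one witness is #1, #2, #3:
after step 1 (#1 enqueue(16)): queue <16>
after step 2 (#2 enqueue(13)): queue <16,13>
after step 3 (#3 enqueue(58)): queue <16,13,58>
at event 8 (#4's time-8 response) nothing linearizes any more
e.g. #1, #2, #3, #4: illegal at step 4, since #4 dequeue() → 13 cannot apply there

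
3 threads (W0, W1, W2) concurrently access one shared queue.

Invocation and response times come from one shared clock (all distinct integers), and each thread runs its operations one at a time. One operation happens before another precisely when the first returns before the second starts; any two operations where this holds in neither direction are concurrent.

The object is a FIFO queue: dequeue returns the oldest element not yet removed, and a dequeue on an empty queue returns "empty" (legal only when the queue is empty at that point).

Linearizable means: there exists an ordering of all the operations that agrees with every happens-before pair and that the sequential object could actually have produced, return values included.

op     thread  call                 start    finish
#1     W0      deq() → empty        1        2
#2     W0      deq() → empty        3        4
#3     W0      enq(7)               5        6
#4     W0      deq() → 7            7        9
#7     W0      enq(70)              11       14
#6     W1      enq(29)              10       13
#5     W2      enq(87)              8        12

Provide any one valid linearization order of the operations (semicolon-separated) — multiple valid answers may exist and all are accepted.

#1; #2; #3; #4; #5; #6; #7

1. #1 deq() → empty, leaving queue <>
2. #2 deq() → empty, leaving queue <>
3. #3 enq(7), leaving queue <7>
4. #4 deq() → 7, leaving queue <>
5. #5 enq(87), leaving queue <87>
6. #6 enq(29), leaving queue <87,29>
7. #7 enq(70), leaving queue <87,29,70>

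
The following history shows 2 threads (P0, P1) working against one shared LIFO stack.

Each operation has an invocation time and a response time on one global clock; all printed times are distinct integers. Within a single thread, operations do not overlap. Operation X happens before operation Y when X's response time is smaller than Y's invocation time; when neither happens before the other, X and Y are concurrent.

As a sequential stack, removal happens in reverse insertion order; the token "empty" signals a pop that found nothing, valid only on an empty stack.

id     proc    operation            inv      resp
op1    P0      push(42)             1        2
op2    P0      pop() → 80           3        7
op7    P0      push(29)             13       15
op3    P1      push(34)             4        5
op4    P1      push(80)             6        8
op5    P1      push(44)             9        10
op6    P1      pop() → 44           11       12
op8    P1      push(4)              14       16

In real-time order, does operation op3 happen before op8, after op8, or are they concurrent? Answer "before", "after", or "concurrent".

before

op3 spans [4,5], op8 spans [14,16]
resp(op3)=5 < inv(op8)=14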